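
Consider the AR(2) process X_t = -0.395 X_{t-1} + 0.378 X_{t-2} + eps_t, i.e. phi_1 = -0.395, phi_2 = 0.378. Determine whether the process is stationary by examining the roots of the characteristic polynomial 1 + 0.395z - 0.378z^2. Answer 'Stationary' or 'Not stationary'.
\text{Stationary}

The AR(p) characteristic polynomial is P(z) = 1 + 0.395z - 0.378z^2.
Stationarity requires all roots to lie outside the unit circle, i.e. |z| > 1 for every root.
Set 1 + (0.395) z + (-0.378) z^2 = 0, i.e. a z^2 + b z + c = 0 with a = -0.378, b = 0.395, c = 1.
Discriminant D = b^2 - 4ac = (0.395)^2 - 4*(-0.378)*1 = 0.156025 - (-1.512) = 1.668025.
D >= 0, so the roots are real: z = (-b +/- sqrt(D)) / (2a) = (-0.395 +/- 1.29152) / (-0.756).
  z_1 = (-0.395 + 1.29152) / (-0.756) = -1.1859,   |z_1| = 1.1859.
  z_2 = (-0.395 - 1.29152) / (-0.756) = 2.2308,   |z_2| = 2.2308.
Moduli of all roots: 1.1859, 2.2308.
All moduli strictly greater than 1? Yes.
Verdict: Stationary.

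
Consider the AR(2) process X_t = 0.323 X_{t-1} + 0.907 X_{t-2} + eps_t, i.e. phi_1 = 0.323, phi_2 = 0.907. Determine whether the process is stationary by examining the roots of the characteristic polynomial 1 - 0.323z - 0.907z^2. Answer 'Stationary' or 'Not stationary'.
\text{Not stationary}

The AR(p) characteristic polynomial is P(z) = 1 - 0.323z - 0.907z^2.
Stationarity requires all roots to lie outside the unit circle, i.e. |z| > 1 for every root.
Set 1 + (-0.323) z + (-0.907) z^2 = 0, i.e. a z^2 + b z + c = 0 with a = -0.907, b = -0.323, c = 1.
Discriminant D = b^2 - 4ac = (-0.323)^2 - 4*(-0.907)*1 = 0.104329 - (-3.628) = 3.732329.
D >= 0, so the roots are real: z = (-b +/- sqrt(D)) / (2a) = (0.323 +/- 1.931924) / (-1.814).
  z_1 = (0.323 + 1.931924) / (-1.814) = -1.2431,   |z_1| = 1.2431.
  z_2 = (0.323 - 1.931924) / (-1.814) = 0.8869,   |z_2| = 0.8869.
Moduli of all roots: 1.2431, 0.8869.
All moduli strictly greater than 1? No.
Verdict: Not stationary.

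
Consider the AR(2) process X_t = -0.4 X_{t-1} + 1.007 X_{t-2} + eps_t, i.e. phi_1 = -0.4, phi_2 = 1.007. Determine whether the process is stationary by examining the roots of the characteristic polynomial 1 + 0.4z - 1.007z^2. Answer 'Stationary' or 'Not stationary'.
\text{Not stationary}

The AR(p) characteristic polynomial is P(z) = 1 + 0.4z - 1.007z^2.
Stationarity requires all roots to lie outside the unit circle, i.e. |z| > 1 for every root.
Set 1 + (0.4) z + (-1.007) z^2 = 0, i.e. a z^2 + b z + c = 0 with a = -1.007, b = 0.4, c = 1.
Discriminant D = b^2 - 4ac = (0.4)^2 - 4*(-1.007)*1 = 0.16 - (-4.028) = 4.188.
D >= 0, so the roots are real: z = (-b +/- sqrt(D)) / (2a) = (-0.4 +/- 2.04646) / (-2.014).
  z_1 = (-0.4 + 2.04646) / (-2.014) = -0.8175,   |z_1| = 0.8175.
  z_2 = (-0.4 - 2.04646) / (-2.014) = 1.2147,   |z_2| = 1.2147.
Moduli of all roots: 0.8175, 1.2147.
All moduli strictly greater than 1? No.
Verdict: Not stationary.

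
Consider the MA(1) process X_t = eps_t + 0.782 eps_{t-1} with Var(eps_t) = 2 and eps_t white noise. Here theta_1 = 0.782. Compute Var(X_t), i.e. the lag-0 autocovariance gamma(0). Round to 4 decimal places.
\gamma(0) = 3.2230

For an MA(q) process X_t = eps_t + sum_i theta_i eps_{t-i} with
Var(eps_t) = sigma^2, the variance is
  gamma(0) = sigma^2 * (1 + sum_i theta_i^2).
  sum_i theta_i^2 = (0.782)^2 = 0.611524.
  gamma(0) = 2 * (1 + 0.611524) = 2 * 1.611524 = 3.223048, which rounds to 3.2230.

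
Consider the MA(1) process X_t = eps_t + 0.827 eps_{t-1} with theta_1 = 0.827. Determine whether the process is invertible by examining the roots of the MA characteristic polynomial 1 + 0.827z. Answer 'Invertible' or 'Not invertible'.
\text{Invertible}

The MA(q) characteristic polynomial is P(z) = 1 + 0.827z.
Invertibility requires all roots to lie outside the unit circle, i.e. |z| > 1 for every root.
This is linear in z: 1 + (0.827) z = 0  =>  z = -1/(0.827) = -1.20919,  |z| = 1.20919.
Moduli of all roots: 1.2092.
All moduli strictly greater than 1? Yes.
Verdict: Invertible.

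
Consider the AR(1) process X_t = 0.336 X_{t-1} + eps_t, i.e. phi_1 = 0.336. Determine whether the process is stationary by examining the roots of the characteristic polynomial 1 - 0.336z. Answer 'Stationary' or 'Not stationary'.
\text{Stationary}

The AR(p) characteristic polynomial is P(z) = 1 - 0.336z.
Stationarity requires all roots to lie outside the unit circle, i.e. |z| > 1 for every root.
This is linear in z: 1 + (-0.336) z = 0  =>  z = -1/(-0.336) = 2.97619,  |z| = 2.97619.
Moduli of all roots: 2.9762.
All moduli strictly greater than 1? Yes.
Verdict: Stationary.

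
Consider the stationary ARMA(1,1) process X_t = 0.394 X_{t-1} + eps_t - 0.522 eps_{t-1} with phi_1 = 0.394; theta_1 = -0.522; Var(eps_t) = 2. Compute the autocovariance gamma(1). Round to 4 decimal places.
\gamma(1) = -0.2407

Multiply the model equation by X_{t-k} and take expectations. With theta_0 = psi_0 = 1 and psi_j the MA(infinity) weights, this gives
  gamma(k) - sum_i phi_i gamma(k-i) = c_k,
  c_k = sigma^2 * sum_{j=k..q} theta_j psi_{j-k}   (c_k = 0 for k > q),
using gamma(-m) = gamma(m).
psi-weights needed (psi_j = theta_j + sum_i phi_i psi_{j-i}):
  psi_1 = theta_1 + phi_1 = -0.522 + (0.394) = -0.128
Right-hand sides:
  c_0 = sigma^2 (1 + theta_1 psi_1) = 2 * (1 + (-0.522)(-0.128)) = 2 * 1.066816 = 2.133632
  c_1 = sigma^2 theta_1 = 2 * (-0.522) = -1.044
  c_2 = 0
Equations for k = 0 and k = 1 (AR order 1):
  gamma(0) = phi_1 gamma(1) + c_0
  gamma(1) = phi_1 gamma(0) + c_1
Substituting the second into the first: gamma(0) (1 - phi_1^2) = c_0 + phi_1 c_1, so
  gamma(0) = (c_0 + phi_1 c_1) / (1 - phi_1^2) = (2.133632 + (0.394)(-1.044)) / (1 - (0.394)^2) = 1.722296 / 0.844764 = 2.03879.
  gamma(1) = phi_1 gamma(0) + c_1 = (0.394)(2.03879) + (-1.044) = -0.240717.
Therefore gamma(1) = -0.2407 (to 4 decimal places).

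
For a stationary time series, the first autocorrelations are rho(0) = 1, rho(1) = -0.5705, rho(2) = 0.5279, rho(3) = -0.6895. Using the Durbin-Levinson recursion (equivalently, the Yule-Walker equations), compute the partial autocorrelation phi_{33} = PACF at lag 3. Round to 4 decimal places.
\phi_{33} = -0.5010

The PACF at lag k is phi_{kk}, the last component of the solution
to the Yule-Walker system G_k phi = r_k where
  (G_k)_{ij} = rho(|i - j|), (r_k)_i = rho(i), i,j = 1..k.
Equivalently, Durbin-Levinson gives phi_{kk} iteratively:
  phi_{11} = rho(1)
  phi_{kk} = [rho(k) - sum_{j=1..k-1} phi_{k-1,j} rho(k-j)]
            / [1 - sum_{j=1..k-1} phi_{k-1,j} rho(j)],
  phi_{k,j} = phi_{k-1,j} - phi_{kk} phi_{k-1,k-j},  j = 1..k-1.
Step k = 1:
  phi_11 = rho(1) = -0.5705.
Step k = 2:
  phi_22 = [rho(2) - phi_11 rho(1)] / [1 - phi_11 rho(1)] = [0.5279 - (-0.5705)(-0.5705)] / [1 - (-0.5705)(-0.5705)]
         = 0.20242975 / 0.67452975 = 0.300105.
  Update: phi_21 = phi_11 - phi_22 phi_11 = -0.5705 - (0.300105)(-0.5705) = -0.39929.
Step k = 3:
  phi_33 = [rho(3) - phi_21 rho(2) - phi_22 rho(1)] / [1 - phi_21 rho(1) - phi_22 rho(2)]
    numerator   = -0.6895 - (-0.39929)(0.5279) - (0.300105)(-0.5705) = -0.30750486
    denominator = 1 - (-0.39929)(-0.5705) - (0.300105)(0.5279) = 0.61377957
  phi_33 = -0.30750486 / 0.61377957 = -0.501.
Therefore phi_{33} = -0.5010.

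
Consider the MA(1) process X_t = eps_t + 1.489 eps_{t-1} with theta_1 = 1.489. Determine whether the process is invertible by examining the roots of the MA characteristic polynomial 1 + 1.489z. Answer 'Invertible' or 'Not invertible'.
\text{Not invertible}

The MA(q) characteristic polynomial is P(z) = 1 + 1.489z.
Invertibility requires all roots to lie outside the unit circle, i.e. |z| > 1 for every root.
This is linear in z: 1 + (1.489) z = 0  =>  z = -1/(1.489) = -0.671592,  |z| = 0.671592.
Moduli of all roots: 0.6716.
All moduli strictly greater than 1? No.
Verdict: Not invertible.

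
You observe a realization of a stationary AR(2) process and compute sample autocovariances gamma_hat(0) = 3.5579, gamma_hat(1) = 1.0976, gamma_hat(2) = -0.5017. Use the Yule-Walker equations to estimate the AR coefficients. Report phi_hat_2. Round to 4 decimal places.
\hat\phi_{2} = -0.2610

The Yule-Walker equations for an AR(p) process read, in matrix form,
  Gamma_p phi = r_p,   with   (Gamma_p)_{ij} = gamma(|i - j|),
                       (r_p)_i = gamma(i),   i,j = 1..p.
Substitute the sample gammas (Toeplitz matrix and right-hand side of size 2):
  Gamma_p = [[3.5579, 1.0976], [1.0976, 3.5579]]
  r_p     = [1.0976, -0.5017]
Written out:
  3.5579 phi_1 + 1.0976 phi_2 = 1.0976
  1.0976 phi_1 + 3.5579 phi_2 = -0.5017
Solve by Cramer's rule:
  det = gamma(0)^2 - gamma(1)^2 = (3.5579)^2 - (1.0976)^2 = 12.65865241 - 1.20472576 = 11.45392665
  phi_hat_1 = [gamma(1) gamma(0) - gamma(1) gamma(2)] / det = [(1.0976)(3.5579) - (1.0976)(-0.5017)] / 11.45392665 = 4.45581696 / 11.45392665 = 0.389
  phi_hat_2 = [gamma(0) gamma(2) - gamma(1)^2] / det = [(3.5579)(-0.5017) - (1.0976)^2] / 11.45392665 = -2.98972419 / 11.45392665 = -0.261
So phi_hat = [0.3890, -0.2610].
Therefore phi_hat_2 = -0.2610.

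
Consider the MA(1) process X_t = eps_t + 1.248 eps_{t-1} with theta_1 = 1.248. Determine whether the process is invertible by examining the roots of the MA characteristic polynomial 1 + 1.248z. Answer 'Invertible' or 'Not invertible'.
\text{Not invertible}

The MA(q) characteristic polynomial is P(z) = 1 + 1.248z.
Invertibility requires all roots to lie outside the unit circle, i.e. |z| > 1 for every root.
This is linear in z: 1 + (1.248) z = 0  =>  z = -1/(1.248) = -0.801282,  |z| = 0.801282.
Moduli of all roots: 0.8013.
All moduli strictly greater than 1? No.
Verdict: Not invertible.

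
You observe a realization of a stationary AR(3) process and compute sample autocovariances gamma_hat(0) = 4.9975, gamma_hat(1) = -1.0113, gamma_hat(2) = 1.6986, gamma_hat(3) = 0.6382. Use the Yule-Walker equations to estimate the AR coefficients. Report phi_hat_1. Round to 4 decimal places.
\hat\phi_{1} = -0.2250

The Yule-Walker equations for an AR(p) process read, in matrix form,
  Gamma_p phi = r_p,   with   (Gamma_p)_{ij} = gamma(|i - j|),
                       (r_p)_i = gamma(i),   i,j = 1..p.
Substitute the sample gammas (Toeplitz matrix and right-hand side of size 3):
  Gamma_p = [[4.9975, -1.0113, 1.6986], [-1.0113, 4.9975, -1.0113], [1.6986, -1.0113, 4.9975]]
  r_p     = [-1.0113, 1.6986, 0.6382]
Written out (R1..R3):
  (R1) 4.9975 phi_1 - 1.0113 phi_2 + 1.6986 phi_3 = -1.0113
  (R2) -1.0113 phi_1 + 4.9975 phi_2 - 1.0113 phi_3 = 1.6986
  (R3) 1.6986 phi_1 - 1.0113 phi_2 + 4.9975 phi_3 = 0.6382
Gaussian elimination:
  R2 <- R2 - (-1.0113/4.9975) R1 = R2 - (-0.202361) R1:  4.792852 phi_2 - 0.667569 phi_3 = 1.493952
  R3 <- R3 - (1.6986/4.9975) R1 = R3 - (0.33989) R1:  -0.667569 phi_2 + 4.420163 phi_3 = 0.981931
  R3 <- R3 - (-0.667569/4.792852) R2 = R3 - (-0.139284) R2:  4.327181 phi_3 = 1.190015
Back-substitution:
  phi_hat_3 = 1.190015 / 4.327181 = 0.275009
  phi_hat_2 = (1.493952 - (-0.667569)(0.275009)) / 4.792852 = 0.350009
  phi_hat_1 = (-1.0113 - (-1.0113)(0.350009) - (1.6986)(0.275009)) / 4.9975 = -0.225006
So phi_hat = [-0.2250, 0.3500, 0.2750].
Therefore phi_hat_1 = -0.2250.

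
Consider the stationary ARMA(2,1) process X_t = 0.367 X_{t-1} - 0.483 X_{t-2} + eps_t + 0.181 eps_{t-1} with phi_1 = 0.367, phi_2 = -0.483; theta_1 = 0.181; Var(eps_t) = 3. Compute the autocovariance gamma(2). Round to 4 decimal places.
\gamma(2) = -1.7002

Multiply the model equation by X_{t-k} and take expectations. With theta_0 = psi_0 = 1 and psi_j the MA(infinity) weights, this gives
  gamma(k) - sum_i phi_i gamma(k-i) = c_k,
  c_k = sigma^2 * sum_{j=k..q} theta_j psi_{j-k}   (c_k = 0 for k > q),
using gamma(-m) = gamma(m).
psi-weights needed (psi_j = theta_j + sum_i phi_i psi_{j-i}):
  psi_1 = theta_1 + phi_1 = 0.181 + (0.367) = 0.548
Right-hand sides:
  c_0 = sigma^2 (1 + theta_1 psi_1) = 3 * (1 + (0.181)(0.548)) = 3 * 1.099188 = 3.297564
  c_1 = sigma^2 theta_1 = 3 * (0.181) = 0.543
  c_2 = 0
Equations for k = 0, 1, 2 (AR order 2, c_2 = 0):
  (E0) gamma(0) = phi_1 gamma(1) + phi_2 gamma(2) + c_0
  (E1) gamma(1) = phi_1 gamma(0) + phi_2 gamma(1) + c_1
  (E2) gamma(2) = phi_1 gamma(1) + phi_2 gamma(0)
From (E1): gamma(1) = A gamma(0) + B with
  A = phi_1 / (1 - phi_2) = 0.367 / 1.483 = 0.247471,   B = c_1 / (1 - phi_2) = 0.543 / 1.483 = 0.36615.
Insert (E2) into (E0): gamma(0) (1 - phi_2^2) = phi_1 (1 + phi_2) gamma(1) + c_0.
  phi_1 (1 + phi_2) = (0.367)(0.517) = 0.189739,   1 - phi_2^2 = 0.766711.
Replace gamma(1) by A gamma(0) + B and collect gamma(0):
  gamma(0) [0.766711 - (0.189739)(0.247471)] = (0.189739)(0.36615) + 3.297564
  gamma(0) * 0.719756 = 3.367037
  gamma(0) = 3.367037 / 0.719756 = 4.678025.
  gamma(1) = A gamma(0) + B = (0.247471)(4.678025) + (0.36615) = 1.523827.
  gamma(2) = phi_1 gamma(1) + phi_2 gamma(0) = (0.367)(1.523827) + (-0.483)(4.678025) = -1.700242.
Therefore gamma(2) = -1.7002 (to 4 decimal places).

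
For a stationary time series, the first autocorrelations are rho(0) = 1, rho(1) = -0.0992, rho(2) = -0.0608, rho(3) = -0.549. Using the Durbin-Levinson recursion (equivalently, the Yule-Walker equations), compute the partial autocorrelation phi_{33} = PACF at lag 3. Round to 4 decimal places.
\phi_{33} = -0.5710

The PACF at lag k is phi_{kk}, the last component of the solution
to the Yule-Walker system G_k phi = r_k where
  (G_k)_{ij} = rho(|i - j|), (r_k)_i = rho(i), i,j = 1..k.
Equivalently, Durbin-Levinson gives phi_{kk} iteratively:
  phi_{11} = rho(1)
  phi_{kk} = [rho(k) - sum_{j=1..k-1} phi_{k-1,j} rho(k-j)]
            / [1 - sum_{j=1..k-1} phi_{k-1,j} rho(j)],
  phi_{k,j} = phi_{k-1,j} - phi_{kk} phi_{k-1,k-j},  j = 1..k-1.
Step k = 1:
  phi_11 = rho(1) = -0.0992.
Step k = 2:
  phi_22 = [rho(2) - phi_11 rho(1)] / [1 - phi_11 rho(1)] = [-0.0608 - (-0.0992)(-0.0992)] / [1 - (-0.0992)(-0.0992)]
         = -0.07064064 / 0.99015936 = -0.071343.
  Update: phi_21 = phi_11 - phi_22 phi_11 = -0.0992 - (-0.071343)(-0.0992) = -0.106277.
Step k = 3:
  phi_33 = [rho(3) - phi_21 rho(2) - phi_22 rho(1)] / [1 - phi_21 rho(1) - phi_22 rho(2)]
    numerator   = -0.549 - (-0.106277)(-0.0608) - (-0.071343)(-0.0992) = -0.56253885
    denominator = 1 - (-0.106277)(-0.0992) - (-0.071343)(-0.0608) = 0.98511967
  phi_33 = -0.56253885 / 0.98511967 = -0.571.
Therefore phi_{33} = -0.5710.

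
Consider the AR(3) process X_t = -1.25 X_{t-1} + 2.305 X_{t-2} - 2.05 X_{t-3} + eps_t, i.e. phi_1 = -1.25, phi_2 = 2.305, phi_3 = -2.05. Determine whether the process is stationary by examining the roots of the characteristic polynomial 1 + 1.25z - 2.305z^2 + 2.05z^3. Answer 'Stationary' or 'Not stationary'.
\text{Not stationary}

The AR(p) characteristic polynomial is P(z) = 1 + 1.25z - 2.305z^2 + 2.05z^3.
Stationarity requires all roots to lie outside the unit circle, i.e. |z| > 1 for every root.
Degree 3: look for a simple real root z0 first, then factor out (1 - z/z0) and solve the remaining quadratic.
Testing z0 = -0.4: P(-0.4) = 1 + (1.25)(-0.4) + (-2.305)(-0.4)^2 + (2.05)(-0.4)^3
  = 1 + (-0.5) + (-0.3688) + (-0.1312) = 0.  So z_0 = -0.4 is a root, |z_0| = 0.4.
Divide out the factor (1 + 2.5 z) = (1 - z/z0) (since 1/z0 = -2.5):
  P(z) = (1 + 2.5 z)(1 + (-1.25) z + (0.82) z^2)
  [check: z-coef -1.25 - (-2.5) = 1.25; z^2-coef 0.82 - (-2.5)(-1.25) = -2.305; z^3-coef -(-2.5)(0.82) = 2.05.]
Remaining roots from the quadratic factor 1 + (-1.25) z + (0.82) z^2:
  Set 1 + (-1.25) z + (0.82) z^2 = 0, i.e. a z^2 + b z + c = 0 with a = 0.82, b = -1.25, c = 1.
  Discriminant D = b^2 - 4ac = (-1.25)^2 - 4*(0.82)*1 = 1.5625 - (3.28) = -1.7175.
  D < 0, so the roots are the complex-conjugate pair z = (-b +/- i sqrt(-D)) / (2a) = 0.7622 +/- 0.7991i.
  For a conjugate pair |z|^2 = z * conj(z) = (product of roots) = c/a = 1/(0.82) = 1.219512, so |z| = sqrt(1.219512) = 1.1043 for both roots.
Moduli of all roots: 0.4000, 1.1043, 1.1043.
All moduli strictly greater than 1? No.
Verdict: Not stationary.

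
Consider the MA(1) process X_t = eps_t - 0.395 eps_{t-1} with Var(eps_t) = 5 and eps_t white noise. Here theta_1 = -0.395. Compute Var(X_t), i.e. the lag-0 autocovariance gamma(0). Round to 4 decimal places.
\gamma(0) = 5.7801

For an MA(q) process X_t = eps_t + sum_i theta_i eps_{t-i} with
Var(eps_t) = sigma^2, the variance is
  gamma(0) = sigma^2 * (1 + sum_i theta_i^2).
  sum_i theta_i^2 = (-0.395)^2 = 0.156025.
  gamma(0) = 5 * (1 + 0.156025) = 5 * 1.156025 = 5.780125, which rounds to 5.7801.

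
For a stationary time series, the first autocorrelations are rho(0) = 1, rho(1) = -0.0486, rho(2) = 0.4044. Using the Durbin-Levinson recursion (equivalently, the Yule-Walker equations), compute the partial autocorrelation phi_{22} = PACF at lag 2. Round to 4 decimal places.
\phi_{22} = 0.4030

The PACF at lag k is phi_{kk}, the last component of the solution
to the Yule-Walker system G_k phi = r_k where
  (G_k)_{ij} = rho(|i - j|), (r_k)_i = rho(i), i,j = 1..k.
Equivalently, Durbin-Levinson gives phi_{kk} iteratively:
  phi_{11} = rho(1)
  phi_{kk} = [rho(k) - sum_{j=1..k-1} phi_{k-1,j} rho(k-j)]
            / [1 - sum_{j=1..k-1} phi_{k-1,j} rho(j)],
  phi_{k,j} = phi_{k-1,j} - phi_{kk} phi_{k-1,k-j},  j = 1..k-1.
Step k = 1:
  phi_11 = rho(1) = -0.0486.
Step k = 2:
  phi_22 = [rho(2) - phi_11 rho(1)] / [1 - phi_11 rho(1)] = [0.4044 - (-0.0486)(-0.0486)] / [1 - (-0.0486)(-0.0486)]
         = 0.40203804 / 0.99763804 = 0.403.
Therefore phi_{22} = 0.4030.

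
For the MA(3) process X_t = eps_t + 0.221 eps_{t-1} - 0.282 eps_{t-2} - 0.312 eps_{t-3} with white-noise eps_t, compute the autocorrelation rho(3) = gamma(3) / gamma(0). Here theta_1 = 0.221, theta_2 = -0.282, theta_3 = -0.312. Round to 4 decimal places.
\rho(3) = -0.2545

For an MA(q) process with theta_0 = 1, the autocovariance is
  gamma(k) = sigma^2 * sum_{i=0..q-k} theta_i * theta_{i+k},
and rho(k) = gamma(k) / gamma(0). Sigma^2 cancels.
  numerator   = (1)*(-0.312) = -0.312.
  denominator = (1)^2 + (0.221)^2 + (-0.282)^2 + (-0.312)^2 = 1.225709.
  rho(3) = -0.312 / 1.225709 = -0.2545.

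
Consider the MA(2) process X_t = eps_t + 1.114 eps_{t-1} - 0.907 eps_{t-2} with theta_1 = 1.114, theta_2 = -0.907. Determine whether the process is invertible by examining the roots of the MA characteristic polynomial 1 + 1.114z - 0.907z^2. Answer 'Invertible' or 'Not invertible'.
\text{Not invertible}

The MA(q) characteristic polynomial is P(z) = 1 + 1.114z - 0.907z^2.
Invertibility requires all roots to lie outside the unit circle, i.e. |z| > 1 for every root.
Set 1 + (1.114) z + (-0.907) z^2 = 0, i.e. a z^2 + b z + c = 0 with a = -0.907, b = 1.114, c = 1.
Discriminant D = b^2 - 4ac = (1.114)^2 - 4*(-0.907)*1 = 1.240996 - (-3.628) = 4.868996.
D >= 0, so the roots are real: z = (-b +/- sqrt(D)) / (2a) = (-1.114 +/- 2.20658) / (-1.814).
  z_1 = (-1.114 + 2.20658) / (-1.814) = -0.6023,   |z_1| = 0.6023.
  z_2 = (-1.114 - 2.20658) / (-1.814) = 1.8305,   |z_2| = 1.8305.
Moduli of all roots: 0.6023, 1.8305.
All moduli strictly greater than 1? No.
Verdict: Not invertible.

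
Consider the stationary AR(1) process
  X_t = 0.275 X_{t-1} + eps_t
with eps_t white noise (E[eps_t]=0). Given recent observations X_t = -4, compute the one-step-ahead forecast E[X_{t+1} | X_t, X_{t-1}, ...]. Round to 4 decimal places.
E[X_{t+1} \mid \mathcal F_t] = -1.1000

For an AR(p) model X_t = c + sum_i phi_i X_{t-i} + eps_t, the
one-step-ahead conditional mean is
  E[X_{t+1} | X_t, ...] = c + sum_i phi_i X_{t+1-i}.
Substitute known values:
  E[X_{t+1} | ...] = (0.275) * (-4)
                   = -1.1000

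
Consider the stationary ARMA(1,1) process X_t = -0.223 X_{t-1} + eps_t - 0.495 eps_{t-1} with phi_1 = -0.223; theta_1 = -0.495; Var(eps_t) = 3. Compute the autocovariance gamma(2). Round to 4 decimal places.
\gamma(2) = 0.5613

Multiply the model equation by X_{t-k} and take expectations. With theta_0 = psi_0 = 1 and psi_j the MA(infinity) weights, this gives
  gamma(k) - sum_i phi_i gamma(k-i) = c_k,
  c_k = sigma^2 * sum_{j=k..q} theta_j psi_{j-k}   (c_k = 0 for k > q),
using gamma(-m) = gamma(m).
psi-weights needed (psi_j = theta_j + sum_i phi_i psi_{j-i}):
  psi_1 = theta_1 + phi_1 = -0.495 + (-0.223) = -0.718
Right-hand sides:
  c_0 = sigma^2 (1 + theta_1 psi_1) = 3 * (1 + (-0.495)(-0.718)) = 3 * 1.35541 = 4.06623
  c_1 = sigma^2 theta_1 = 3 * (-0.495) = -1.485
  c_2 = 0
Equations for k = 0 and k = 1 (AR order 1):
  gamma(0) = phi_1 gamma(1) + c_0
  gamma(1) = phi_1 gamma(0) + c_1
Substituting the second into the first: gamma(0) (1 - phi_1^2) = c_0 + phi_1 c_1, so
  gamma(0) = (c_0 + phi_1 c_1) / (1 - phi_1^2) = (4.06623 + (-0.223)(-1.485)) / (1 - (-0.223)^2) = 4.397385 / 0.950271 = 4.627506.
  gamma(1) = phi_1 gamma(0) + c_1 = (-0.223)(4.627506) + (-1.485) = -2.516934.
For k = 2 (> q): gamma(2) = phi_1 gamma(1) = (-0.223)(-2.516934) = 0.561276.
Therefore gamma(2) = 0.5613 (to 4 decimal places).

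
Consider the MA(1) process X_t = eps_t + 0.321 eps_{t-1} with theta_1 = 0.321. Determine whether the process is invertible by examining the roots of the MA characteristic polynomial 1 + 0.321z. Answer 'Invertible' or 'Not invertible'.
\text{Invertible}

The MA(q) characteristic polynomial is P(z) = 1 + 0.321z.
Invertibility requires all roots to lie outside the unit circle, i.e. |z| > 1 for every root.
This is linear in z: 1 + (0.321) z = 0  =>  z = -1/(0.321) = -3.115265,  |z| = 3.115265.
Moduli of all roots: 3.1153.
All moduli strictly greater than 1? Yes.
Verdict: Invertible.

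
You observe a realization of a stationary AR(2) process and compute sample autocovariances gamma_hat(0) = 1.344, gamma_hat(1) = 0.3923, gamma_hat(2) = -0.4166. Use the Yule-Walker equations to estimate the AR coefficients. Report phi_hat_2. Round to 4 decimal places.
\hat\phi_{2} = -0.4320

The Yule-Walker equations for an AR(p) process read, in matrix form,
  Gamma_p phi = r_p,   with   (Gamma_p)_{ij} = gamma(|i - j|),
                       (r_p)_i = gamma(i),   i,j = 1..p.
Substitute the sample gammas (Toeplitz matrix and right-hand side of size 2):
  Gamma_p = [[1.344, 0.3923], [0.3923, 1.344]]
  r_p     = [0.3923, -0.4166]
Written out:
  1.344 phi_1 + 0.3923 phi_2 = 0.3923
  0.3923 phi_1 + 1.344 phi_2 = -0.4166
Solve by Cramer's rule:
  det = gamma(0)^2 - gamma(1)^2 = (1.344)^2 - (0.3923)^2 = 1.806336 - 0.15389929 = 1.65243671
  phi_hat_1 = [gamma(1) gamma(0) - gamma(1) gamma(2)] / det = [(0.3923)(1.344) - (0.3923)(-0.4166)] / 1.65243671 = 0.69068338 / 1.65243671 = 0.418
  phi_hat_2 = [gamma(0) gamma(2) - gamma(1)^2] / det = [(1.344)(-0.4166) - (0.3923)^2] / 1.65243671 = -0.71380969 / 1.65243671 = -0.432
So phi_hat = [0.4180, -0.4320].
Therefore phi_hat_2 = -0.4320.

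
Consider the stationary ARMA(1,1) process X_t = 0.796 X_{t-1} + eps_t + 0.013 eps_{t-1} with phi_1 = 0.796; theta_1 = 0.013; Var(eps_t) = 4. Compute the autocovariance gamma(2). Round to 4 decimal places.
\gamma(2) = 7.1032

Multiply the model equation by X_{t-k} and take expectations. With theta_0 = psi_0 = 1 and psi_j the MA(infinity) weights, this gives
  gamma(k) - sum_i phi_i gamma(k-i) = c_k,
  c_k = sigma^2 * sum_{j=k..q} theta_j psi_{j-k}   (c_k = 0 for k > q),
using gamma(-m) = gamma(m).
psi-weights needed (psi_j = theta_j + sum_i phi_i psi_{j-i}):
  psi_1 = theta_1 + phi_1 = 0.013 + (0.796) = 0.809
Right-hand sides:
  c_0 = sigma^2 (1 + theta_1 psi_1) = 4 * (1 + (0.013)(0.809)) = 4 * 1.010517 = 4.042068
  c_1 = sigma^2 theta_1 = 4 * (0.013) = 0.052
  c_2 = 0
Equations for k = 0 and k = 1 (AR order 1):
  gamma(0) = phi_1 gamma(1) + c_0
  gamma(1) = phi_1 gamma(0) + c_1
Substituting the second into the first: gamma(0) (1 - phi_1^2) = c_0 + phi_1 c_1, so
  gamma(0) = (c_0 + phi_1 c_1) / (1 - phi_1^2) = (4.042068 + (0.796)(0.052)) / (1 - (0.796)^2) = 4.08346 / 0.366384 = 11.145301.
  gamma(1) = phi_1 gamma(0) + c_1 = (0.796)(11.145301) + (0.052) = 8.92366.
For k = 2 (> q): gamma(2) = phi_1 gamma(1) = (0.796)(8.92366) = 7.103233.
Therefore gamma(2) = 7.1032 (to 4 decimal places).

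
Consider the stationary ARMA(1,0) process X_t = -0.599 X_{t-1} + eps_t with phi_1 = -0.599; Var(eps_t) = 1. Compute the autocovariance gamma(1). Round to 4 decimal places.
\gamma(1) = -0.9342

Multiply the model equation by X_{t-k} and take expectations. With theta_0 = psi_0 = 1 and psi_j the MA(infinity) weights, this gives
  gamma(k) - sum_i phi_i gamma(k-i) = c_k,
  c_k = sigma^2 * sum_{j=k..q} theta_j psi_{j-k}   (c_k = 0 for k > q),
using gamma(-m) = gamma(m).
Pure AR (q = 0): c_0 = sigma^2 = 1, c_k = 0 for k >= 1.
Equations for k = 0 and k = 1 (AR order 1):
  gamma(0) = phi_1 gamma(1) + c_0
  gamma(1) = phi_1 gamma(0) + c_1
Substituting the second into the first: gamma(0) (1 - phi_1^2) = c_0 + phi_1 c_1, so
  gamma(0) = c_0 / (1 - phi_1^2) = 1 / (1 - (-0.599)^2) = 1 / 0.641199 = 1.559578.
  gamma(1) = phi_1 gamma(0) = (-0.599)(1.559578) = -0.934187.
Therefore gamma(1) = -0.9342 (to 4 decimal places).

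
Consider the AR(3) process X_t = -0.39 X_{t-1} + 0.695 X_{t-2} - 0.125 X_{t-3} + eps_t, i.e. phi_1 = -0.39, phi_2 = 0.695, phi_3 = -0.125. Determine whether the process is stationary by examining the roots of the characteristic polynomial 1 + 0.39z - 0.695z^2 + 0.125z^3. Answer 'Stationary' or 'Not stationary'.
\text{Not stationary}

The AR(p) characteristic polynomial is P(z) = 1 + 0.39z - 0.695z^2 + 0.125z^3.
Stationarity requires all roots to lie outside the unit circle, i.e. |z| > 1 for every root.
Degree 3: look for a simple real root z0 first, then factor out (1 - z/z0) and solve the remaining quadratic.
Testing z0 = 2: P(2) = 1 + (0.39)(2) + (-0.695)(2)^2 + (0.125)(2)^3
  = 1 + (0.78) + (-2.78) + (1) = 0.  So z_0 = 2 is a root, |z_0| = 2.
Divide out the factor (1 - 0.5 z) = (1 - z/z0) (since 1/z0 = 0.5):
  P(z) = (1 - 0.5 z)(1 + (0.89) z + (-0.25) z^2)
  [check: z-coef 0.89 - (0.5) = 0.39; z^2-coef -0.25 - (0.5)(0.89) = -0.695; z^3-coef -(0.5)(-0.25) = 0.125.]
Remaining roots from the quadratic factor 1 + (0.89) z + (-0.25) z^2:
  Set 1 + (0.89) z + (-0.25) z^2 = 0, i.e. a z^2 + b z + c = 0 with a = -0.25, b = 0.89, c = 1.
  Discriminant D = b^2 - 4ac = (0.89)^2 - 4*(-0.25)*1 = 0.7921 - (-1) = 1.7921.
  D >= 0, so the roots are real: z = (-b +/- sqrt(D)) / (2a) = (-0.89 +/- 1.338693) / (-0.5).
    z_1 = (-0.89 + 1.338693) / (-0.5) = -0.8974,   |z_1| = 0.8974.
    z_2 = (-0.89 - 1.338693) / (-0.5) = 4.4574,   |z_2| = 4.4574.
Moduli of all roots: 2.0000, 0.8974, 4.4574.
All moduli strictly greater than 1? No.
Verdict: Not stationary.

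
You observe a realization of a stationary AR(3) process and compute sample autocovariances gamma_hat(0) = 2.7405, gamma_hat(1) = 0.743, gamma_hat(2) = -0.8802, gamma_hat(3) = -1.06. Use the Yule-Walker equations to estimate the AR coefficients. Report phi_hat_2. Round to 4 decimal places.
\hat\phi_{2} = -0.3510

The Yule-Walker equations for an AR(p) process read, in matrix form,
  Gamma_p phi = r_p,   with   (Gamma_p)_{ij} = gamma(|i - j|),
                       (r_p)_i = gamma(i),   i,j = 1..p.
Substitute the sample gammas (Toeplitz matrix and right-hand side of size 3):
  Gamma_p = [[2.7405, 0.743, -0.8802], [0.743, 2.7405, 0.743], [-0.8802, 0.743, 2.7405]]
  r_p     = [0.743, -0.8802, -1.06]
Written out (R1..R3):
  (R1) 2.7405 phi_1 + 0.743 phi_2 - 0.8802 phi_3 = 0.743
  (R2) 0.743 phi_1 + 2.7405 phi_2 + 0.743 phi_3 = -0.8802
  (R3) -0.8802 phi_1 + 0.743 phi_2 + 2.7405 phi_3 = -1.06
Gaussian elimination:
  R2 <- R2 - (0.743/2.7405) R1 = R2 - (0.271118) R1:  2.539059 phi_2 + 0.981638 phi_3 = -1.081641
  R3 <- R3 - (-0.8802/2.7405) R1 = R3 - (-0.321182) R1:  0.981638 phi_2 + 2.457795 phi_3 = -0.821362
  R3 <- R3 - (0.981638/2.539059) R2 = R3 - (0.386615) R2:  2.078279 phi_3 = -0.403183
Back-substitution:
  phi_hat_3 = -0.403183 / 2.078279 = -0.193998
  phi_hat_2 = (-1.081641 - (0.981638)(-0.193998)) / 2.539059 = -0.350998
  phi_hat_1 = (0.743 - (0.743)(-0.350998) - (-0.8802)(-0.193998)) / 2.7405 = 0.303972
So phi_hat = [0.3040, -0.3510, -0.1940].
Therefore phi_hat_2 = -0.3510.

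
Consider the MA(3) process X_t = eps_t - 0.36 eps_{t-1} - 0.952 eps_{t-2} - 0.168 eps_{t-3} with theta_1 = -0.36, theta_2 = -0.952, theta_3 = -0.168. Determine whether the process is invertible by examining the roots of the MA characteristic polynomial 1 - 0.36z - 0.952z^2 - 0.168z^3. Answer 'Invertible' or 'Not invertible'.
\text{Not invertible}

The MA(q) characteristic polynomial is P(z) = 1 - 0.36z - 0.952z^2 - 0.168z^3.
Invertibility requires all roots to lie outside the unit circle, i.e. |z| > 1 for every root.
Degree 3: look for a simple real root z0 first, then factor out (1 - z/z0) and solve the remaining quadratic.
Testing z0 = -5: P(-5) = 1 + (-0.36)(-5) + (-0.952)(-5)^2 + (-0.168)(-5)^3
  = 1 + (1.8) + (-23.8) + (21) = 0.  So z_0 = -5 is a root, |z_0| = 5.
Divide out the factor (1 + 0.2 z) = (1 - z/z0) (since 1/z0 = -0.2):
  P(z) = (1 + 0.2 z)(1 + (-0.56) z + (-0.84) z^2)
  [check: z-coef -0.56 - (-0.2) = -0.36; z^2-coef -0.84 - (-0.2)(-0.56) = -0.952; z^3-coef -(-0.2)(-0.84) = -0.168.]
Remaining roots from the quadratic factor 1 + (-0.56) z + (-0.84) z^2:
  Set 1 + (-0.56) z + (-0.84) z^2 = 0, i.e. a z^2 + b z + c = 0 with a = -0.84, b = -0.56, c = 1.
  Discriminant D = b^2 - 4ac = (-0.56)^2 - 4*(-0.84)*1 = 0.3136 - (-3.36) = 3.6736.
  D >= 0, so the roots are real: z = (-b +/- sqrt(D)) / (2a) = (0.56 +/- 1.916664) / (-1.68).
    z_1 = (0.56 + 1.916664) / (-1.68) = -1.4742,   |z_1| = 1.4742.
    z_2 = (0.56 - 1.916664) / (-1.68) = 0.8075,   |z_2| = 0.8075.
Moduli of all roots: 5.0000, 1.4742, 0.8075.
All moduli strictly greater than 1? No.
Verdict: Not invertible.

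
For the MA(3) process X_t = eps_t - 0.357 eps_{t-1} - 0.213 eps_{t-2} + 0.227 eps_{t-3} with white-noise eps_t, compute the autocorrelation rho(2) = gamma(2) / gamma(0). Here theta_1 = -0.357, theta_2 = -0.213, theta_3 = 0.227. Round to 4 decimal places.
\rho(2) = -0.2402

For an MA(q) process with theta_0 = 1, the autocovariance is
  gamma(k) = sigma^2 * sum_{i=0..q-k} theta_i * theta_{i+k},
and rho(k) = gamma(k) / gamma(0). Sigma^2 cancels.
  numerator   = (1)*(-0.213) + (-0.357)*(0.227) = -0.294039.
  denominator = (1)^2 + (-0.357)^2 + (-0.213)^2 + (0.227)^2 = 1.224347.
  rho(2) = -0.294039 / 1.224347 = -0.2402.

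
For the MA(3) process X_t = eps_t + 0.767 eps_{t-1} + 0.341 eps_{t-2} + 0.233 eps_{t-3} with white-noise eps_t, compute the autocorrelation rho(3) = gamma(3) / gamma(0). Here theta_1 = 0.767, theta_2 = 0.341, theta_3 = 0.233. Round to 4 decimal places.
\rho(3) = 0.1325

For an MA(q) process with theta_0 = 1, the autocovariance is
  gamma(k) = sigma^2 * sum_{i=0..q-k} theta_i * theta_{i+k},
and rho(k) = gamma(k) / gamma(0). Sigma^2 cancels.
  numerator   = (1)*(0.233) = 0.233.
  denominator = (1)^2 + (0.767)^2 + (0.341)^2 + (0.233)^2 = 1.758859.
  rho(3) = 0.233 / 1.758859 = 0.1325.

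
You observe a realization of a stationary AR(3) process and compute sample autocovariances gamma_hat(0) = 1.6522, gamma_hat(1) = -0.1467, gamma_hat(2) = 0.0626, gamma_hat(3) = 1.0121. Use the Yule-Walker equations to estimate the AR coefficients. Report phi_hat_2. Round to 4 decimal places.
\hat\phi_{2} = 0.0840

The Yule-Walker equations for an AR(p) process read, in matrix form,
  Gamma_p phi = r_p,   with   (Gamma_p)_{ij} = gamma(|i - j|),
                       (r_p)_i = gamma(i),   i,j = 1..p.
Substitute the sample gammas (Toeplitz matrix and right-hand side of size 3):
  Gamma_p = [[1.6522, -0.1467, 0.0626], [-0.1467, 1.6522, -0.1467], [0.0626, -0.1467, 1.6522]]
  r_p     = [-0.1467, 0.0626, 1.0121]
Written out (R1..R3):
  (R1) 1.6522 phi_1 - 0.1467 phi_2 + 0.0626 phi_3 = -0.1467
  (R2) -0.1467 phi_1 + 1.6522 phi_2 - 0.1467 phi_3 = 0.0626
  (R3) 0.0626 phi_1 - 0.1467 phi_2 + 1.6522 phi_3 = 1.0121
Gaussian elimination:
  R2 <- R2 - (-0.1467/1.6522) R1 = R2 - (-0.088791) R1:  1.639174 phi_2 - 0.141142 phi_3 = 0.049574
  R3 <- R3 - (0.0626/1.6522) R1 = R3 - (0.037889) R1:  -0.141142 phi_2 + 1.649828 phi_3 = 1.017658
  R3 <- R3 - (-0.141142/1.639174) R2 = R3 - (-0.086105) R2:  1.637675 phi_3 = 1.021927
Back-substitution:
  phi_hat_3 = 1.021927 / 1.637675 = 0.624011
  phi_hat_2 = (0.049574 - (-0.141142)(0.624011)) / 1.639174 = 0.083974
  phi_hat_1 = (-0.1467 - (-0.1467)(0.083974) - (0.0626)(0.624011)) / 1.6522 = -0.104978
So phi_hat = [-0.1050, 0.0840, 0.6240].
Therefore phi_hat_2 = 0.0840.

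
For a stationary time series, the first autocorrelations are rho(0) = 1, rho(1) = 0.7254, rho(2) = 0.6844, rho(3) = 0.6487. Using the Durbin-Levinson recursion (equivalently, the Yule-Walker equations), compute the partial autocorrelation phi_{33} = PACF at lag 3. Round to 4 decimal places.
\phi_{33} = 0.1801

The PACF at lag k is phi_{kk}, the last component of the solution
to the Yule-Walker system G_k phi = r_k where
  (G_k)_{ij} = rho(|i - j|), (r_k)_i = rho(i), i,j = 1..k.
Equivalently, Durbin-Levinson gives phi_{kk} iteratively:
  phi_{11} = rho(1)
  phi_{kk} = [rho(k) - sum_{j=1..k-1} phi_{k-1,j} rho(k-j)]
            / [1 - sum_{j=1..k-1} phi_{k-1,j} rho(j)],
  phi_{k,j} = phi_{k-1,j} - phi_{kk} phi_{k-1,k-j},  j = 1..k-1.
Step k = 1:
  phi_11 = rho(1) = 0.7254.
Step k = 2:
  phi_22 = [rho(2) - phi_11 rho(1)] / [1 - phi_11 rho(1)] = [0.6844 - (0.7254)(0.7254)] / [1 - (0.7254)(0.7254)]
         = 0.15819484 / 0.47379484 = 0.333889.
  Update: phi_21 = phi_11 - phi_22 phi_11 = 0.7254 - (0.333889)(0.7254) = 0.483197.
Step k = 3:
  phi_33 = [rho(3) - phi_21 rho(2) - phi_22 rho(1)] / [1 - phi_21 rho(1) - phi_22 rho(2)]
    numerator   = 0.6487 - (0.483197)(0.6844) - (0.333889)(0.7254) = 0.07579697
    denominator = 1 - (0.483197)(0.7254) - (0.333889)(0.6844) = 0.42097534
  phi_33 = 0.07579697 / 0.42097534 = 0.1801.
Therefore phi_{33} = 0.1801.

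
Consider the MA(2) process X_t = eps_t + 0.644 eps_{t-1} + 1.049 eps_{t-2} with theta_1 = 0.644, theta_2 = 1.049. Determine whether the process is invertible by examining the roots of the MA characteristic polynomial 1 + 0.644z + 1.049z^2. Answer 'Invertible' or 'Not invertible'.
\text{Not invertible}

The MA(q) characteristic polynomial is P(z) = 1 + 0.644z + 1.049z^2.
Invertibility requires all roots to lie outside the unit circle, i.e. |z| > 1 for every root.
Set 1 + (0.644) z + (1.049) z^2 = 0, i.e. a z^2 + b z + c = 0 with a = 1.049, b = 0.644, c = 1.
Discriminant D = b^2 - 4ac = (0.644)^2 - 4*(1.049)*1 = 0.414736 - (4.196) = -3.781264.
D < 0, so the roots are the complex-conjugate pair z = (-b +/- i sqrt(-D)) / (2a) = -0.307 +/- 0.9269i.
For a conjugate pair |z|^2 = z * conj(z) = (product of roots) = c/a = 1/(1.049) = 0.953289, so |z| = sqrt(0.953289) = 0.9764 for both roots.
Moduli of all roots: 0.9764, 0.9764.
All moduli strictly greater than 1? No.
Verdict: Not invertible.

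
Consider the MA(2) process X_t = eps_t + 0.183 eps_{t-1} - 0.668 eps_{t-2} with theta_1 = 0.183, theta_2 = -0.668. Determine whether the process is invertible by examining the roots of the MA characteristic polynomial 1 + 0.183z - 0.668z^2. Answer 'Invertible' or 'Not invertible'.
\text{Invertible}

The MA(q) characteristic polynomial is P(z) = 1 + 0.183z - 0.668z^2.
Invertibility requires all roots to lie outside the unit circle, i.e. |z| > 1 for every root.
Set 1 + (0.183) z + (-0.668) z^2 = 0, i.e. a z^2 + b z + c = 0 with a = -0.668, b = 0.183, c = 1.
Discriminant D = b^2 - 4ac = (0.183)^2 - 4*(-0.668)*1 = 0.033489 - (-2.672) = 2.705489.
D >= 0, so the roots are real: z = (-b +/- sqrt(D)) / (2a) = (-0.183 +/- 1.644837) / (-1.336).
  z_1 = (-0.183 + 1.644837) / (-1.336) = -1.0942,   |z_1| = 1.0942.
  z_2 = (-0.183 - 1.644837) / (-1.336) = 1.3681,   |z_2| = 1.3681.
Moduli of all roots: 1.0942, 1.3681.
All moduli strictly greater than 1? Yes.
Verdict: Invertible.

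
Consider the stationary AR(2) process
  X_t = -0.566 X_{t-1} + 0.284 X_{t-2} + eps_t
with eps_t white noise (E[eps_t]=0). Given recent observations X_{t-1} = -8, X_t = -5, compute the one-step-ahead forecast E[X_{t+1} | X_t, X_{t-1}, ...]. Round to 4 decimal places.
E[X_{t+1} \mid \mathcal F_t] = 0.5580

For an AR(p) model X_t = c + sum_i phi_i X_{t-i} + eps_t, the
one-step-ahead conditional mean is
  E[X_{t+1} | X_t, ...] = c + sum_i phi_i X_{t+1-i}.
Substitute known values:
  E[X_{t+1} | ...] = (-0.566) * (-5) + (0.284) * (-8)
                   = 0.5580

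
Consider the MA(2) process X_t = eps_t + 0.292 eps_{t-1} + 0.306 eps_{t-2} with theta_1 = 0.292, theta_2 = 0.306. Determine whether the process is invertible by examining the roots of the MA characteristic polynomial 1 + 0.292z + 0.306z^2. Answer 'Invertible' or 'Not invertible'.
\text{Invertible}

The MA(q) characteristic polynomial is P(z) = 1 + 0.292z + 0.306z^2.
Invertibility requires all roots to lie outside the unit circle, i.e. |z| > 1 for every root.
Set 1 + (0.292) z + (0.306) z^2 = 0, i.e. a z^2 + b z + c = 0 with a = 0.306, b = 0.292, c = 1.
Discriminant D = b^2 - 4ac = (0.292)^2 - 4*(0.306)*1 = 0.085264 - (1.224) = -1.138736.
D < 0, so the roots are the complex-conjugate pair z = (-b +/- i sqrt(-D)) / (2a) = -0.4771 +/- 1.7437i.
For a conjugate pair |z|^2 = z * conj(z) = (product of roots) = c/a = 1/(0.306) = 3.267974, so |z| = sqrt(3.267974) = 1.8078 for both roots.
Moduli of all roots: 1.8078, 1.8078.
All moduli strictly greater than 1? Yes.
Verdict: Invertible.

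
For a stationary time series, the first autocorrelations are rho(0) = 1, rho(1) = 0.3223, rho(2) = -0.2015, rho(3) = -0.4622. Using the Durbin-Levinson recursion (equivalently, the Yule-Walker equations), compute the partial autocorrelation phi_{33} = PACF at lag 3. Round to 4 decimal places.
\phi_{33} = -0.3349

The PACF at lag k is phi_{kk}, the last component of the solution
to the Yule-Walker system G_k phi = r_k where
  (G_k)_{ij} = rho(|i - j|), (r_k)_i = rho(i), i,j = 1..k.
Equivalently, Durbin-Levinson gives phi_{kk} iteratively:
  phi_{11} = rho(1)
  phi_{kk} = [rho(k) - sum_{j=1..k-1} phi_{k-1,j} rho(k-j)]
            / [1 - sum_{j=1..k-1} phi_{k-1,j} rho(j)],
  phi_{k,j} = phi_{k-1,j} - phi_{kk} phi_{k-1,k-j},  j = 1..k-1.
Step k = 1:
  phi_11 = rho(1) = 0.3223.
Step k = 2:
  phi_22 = [rho(2) - phi_11 rho(1)] / [1 - phi_11 rho(1)] = [-0.2015 - (0.3223)(0.3223)] / [1 - (0.3223)(0.3223)]
         = -0.30537729 / 0.89612271 = -0.340776.
  Update: phi_21 = phi_11 - phi_22 phi_11 = 0.3223 - (-0.340776)(0.3223) = 0.432132.
Step k = 3:
  phi_33 = [rho(3) - phi_21 rho(2) - phi_22 rho(1)] / [1 - phi_21 rho(1) - phi_22 rho(2)]
    numerator   = -0.4622 - (0.432132)(-0.2015) - (-0.340776)(0.3223) = -0.2652932
    denominator = 1 - (0.432132)(0.3223) - (-0.340776)(-0.2015) = 0.7920574
  phi_33 = -0.2652932 / 0.7920574 = -0.3349.
Therefore phi_{33} = -0.3349.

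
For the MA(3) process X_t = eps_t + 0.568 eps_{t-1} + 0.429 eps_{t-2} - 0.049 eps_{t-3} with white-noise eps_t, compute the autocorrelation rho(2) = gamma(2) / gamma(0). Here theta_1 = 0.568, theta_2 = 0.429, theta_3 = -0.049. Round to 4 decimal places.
\rho(2) = 0.2658

For an MA(q) process with theta_0 = 1, the autocovariance is
  gamma(k) = sigma^2 * sum_{i=0..q-k} theta_i * theta_{i+k},
and rho(k) = gamma(k) / gamma(0). Sigma^2 cancels.
  numerator   = (1)*(0.429) + (0.568)*(-0.049) = 0.401168.
  denominator = (1)^2 + (0.568)^2 + (0.429)^2 + (-0.049)^2 = 1.509066.
  rho(2) = 0.401168 / 1.509066 = 0.2658.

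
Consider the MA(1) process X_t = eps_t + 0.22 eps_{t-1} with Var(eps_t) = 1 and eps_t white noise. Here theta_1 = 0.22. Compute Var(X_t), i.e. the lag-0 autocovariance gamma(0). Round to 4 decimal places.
\gamma(0) = 1.0484

For an MA(q) process X_t = eps_t + sum_i theta_i eps_{t-i} with
Var(eps_t) = sigma^2, the variance is
  gamma(0) = sigma^2 * (1 + sum_i theta_i^2).
  sum_i theta_i^2 = (0.22)^2 = 0.0484.
  gamma(0) = 1 * (1 + 0.0484) = 1 * 1.0484 = 1.0484.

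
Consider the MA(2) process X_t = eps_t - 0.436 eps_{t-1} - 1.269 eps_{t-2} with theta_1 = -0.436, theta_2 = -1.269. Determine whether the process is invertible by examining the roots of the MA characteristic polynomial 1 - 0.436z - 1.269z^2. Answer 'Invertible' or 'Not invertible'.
\text{Not invertible}

The MA(q) characteristic polynomial is P(z) = 1 - 0.436z - 1.269z^2.
Invertibility requires all roots to lie outside the unit circle, i.e. |z| > 1 for every root.
Set 1 + (-0.436) z + (-1.269) z^2 = 0, i.e. a z^2 + b z + c = 0 with a = -1.269, b = -0.436, c = 1.
Discriminant D = b^2 - 4ac = (-0.436)^2 - 4*(-1.269)*1 = 0.190096 - (-5.076) = 5.266096.
D >= 0, so the roots are real: z = (-b +/- sqrt(D)) / (2a) = (0.436 +/- 2.294798) / (-2.538).
  z_1 = (0.436 + 2.294798) / (-2.538) = -1.076,   |z_1| = 1.076.
  z_2 = (0.436 - 2.294798) / (-2.538) = 0.7324,   |z_2| = 0.7324.
Moduli of all roots: 1.0760, 0.7324.
All moduli strictly greater than 1? No.
Verdict: Not invertible.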